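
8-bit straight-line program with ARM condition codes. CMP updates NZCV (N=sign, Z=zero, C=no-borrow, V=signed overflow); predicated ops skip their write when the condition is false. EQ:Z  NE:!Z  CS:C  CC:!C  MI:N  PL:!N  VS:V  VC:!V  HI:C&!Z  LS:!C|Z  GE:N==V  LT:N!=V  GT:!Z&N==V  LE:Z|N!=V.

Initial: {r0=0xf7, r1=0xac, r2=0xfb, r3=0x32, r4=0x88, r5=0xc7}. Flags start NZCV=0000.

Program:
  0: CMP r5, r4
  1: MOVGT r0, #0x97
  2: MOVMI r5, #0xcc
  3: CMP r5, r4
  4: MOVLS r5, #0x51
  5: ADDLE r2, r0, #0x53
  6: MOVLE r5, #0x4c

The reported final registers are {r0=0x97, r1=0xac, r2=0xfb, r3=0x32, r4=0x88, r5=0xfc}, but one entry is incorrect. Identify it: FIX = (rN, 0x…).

FIX = (r5, 0xc7)

[0] flags=0010 → (cmp)
[1] flags=0010 GT?T → r0=0x97
[2] flags=0010 MI?F → skip
[3] flags=0010 → (cmp)
[4] flags=0010 LS?F → skip
[5] flags=0010 LE?F → skip
[6] flags=0010 LE?F → skip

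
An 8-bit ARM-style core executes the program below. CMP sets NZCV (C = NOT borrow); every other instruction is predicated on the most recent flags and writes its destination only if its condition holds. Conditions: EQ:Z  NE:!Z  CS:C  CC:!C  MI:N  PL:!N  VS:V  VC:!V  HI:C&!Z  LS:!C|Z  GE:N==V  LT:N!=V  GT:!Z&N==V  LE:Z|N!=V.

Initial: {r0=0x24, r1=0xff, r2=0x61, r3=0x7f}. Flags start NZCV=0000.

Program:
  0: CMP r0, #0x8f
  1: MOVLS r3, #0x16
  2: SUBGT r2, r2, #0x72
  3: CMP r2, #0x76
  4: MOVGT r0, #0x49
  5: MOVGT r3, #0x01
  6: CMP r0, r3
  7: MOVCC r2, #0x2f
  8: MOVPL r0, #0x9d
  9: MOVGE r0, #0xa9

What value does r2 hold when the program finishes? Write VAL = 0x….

VAL = 0xef

[0] flags=1001 → (cmp)
[1] flags=1001 LS?T → r3=0x16
[2] flags=1001 GT?T → r2=0xef
[3] flags=0011 → (cmp)
[4] flags=0011 GT?F → skip
[5] flags=0011 GT?F → skip
[6] flags=0010 → (cmp)
[7] flags=0010 CC?F → skip
[8] flags=0010 PL?T → r0=0x9d
[9] flags=0010 GE?T → r0=0xa9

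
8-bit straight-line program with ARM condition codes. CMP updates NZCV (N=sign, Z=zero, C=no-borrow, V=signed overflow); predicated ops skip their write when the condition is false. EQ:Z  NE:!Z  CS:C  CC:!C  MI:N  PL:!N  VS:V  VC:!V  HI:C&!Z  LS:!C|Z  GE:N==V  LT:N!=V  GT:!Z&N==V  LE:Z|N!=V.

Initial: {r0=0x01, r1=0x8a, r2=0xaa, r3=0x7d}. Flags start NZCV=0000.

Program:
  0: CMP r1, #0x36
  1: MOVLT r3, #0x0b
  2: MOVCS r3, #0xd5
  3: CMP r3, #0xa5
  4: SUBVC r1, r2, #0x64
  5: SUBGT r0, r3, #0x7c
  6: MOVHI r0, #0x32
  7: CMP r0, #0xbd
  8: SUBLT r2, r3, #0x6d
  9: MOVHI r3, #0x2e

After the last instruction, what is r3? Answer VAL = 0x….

[0] flags=0011 → (cmp)
[1] flags=0011 LT?T → r3=0x0b
[2] flags=0011 CS?T → r3=0xd5
[3] flags=0010 → (cmp)
[4] flags=0010 VC?T → r1=0x46
[5] flags=0010 GT?T → r0=0x59
[6] flags=0010 HI?T → r0=0x32
[7] flags=0000 → (cmp)
[8] flags=0000 LT?F → skip
[9] flags=0000 HI?F → skip

VAL = 0xd5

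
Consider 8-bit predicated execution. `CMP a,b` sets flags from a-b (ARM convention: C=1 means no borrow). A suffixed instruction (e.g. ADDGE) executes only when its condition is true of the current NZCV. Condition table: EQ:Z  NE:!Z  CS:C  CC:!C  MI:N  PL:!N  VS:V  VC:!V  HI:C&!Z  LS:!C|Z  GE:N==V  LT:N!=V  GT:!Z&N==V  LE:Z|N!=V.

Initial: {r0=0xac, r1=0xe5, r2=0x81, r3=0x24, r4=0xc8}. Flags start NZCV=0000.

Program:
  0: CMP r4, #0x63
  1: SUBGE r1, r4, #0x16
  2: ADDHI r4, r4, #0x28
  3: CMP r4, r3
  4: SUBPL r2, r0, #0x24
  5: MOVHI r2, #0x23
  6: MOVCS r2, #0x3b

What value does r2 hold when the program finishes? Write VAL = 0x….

VAL = 0x3b

[0] flags=0011 → (cmp)
[1] flags=0011 GE?F → skip
[2] flags=0011 HI?T → r4=0xf0
[3] flags=1010 → (cmp)
[4] flags=1010 PL?F → skip
[5] flags=1010 HI?T → r2=0x23
[6] flags=1010 CS?T → r2=0x3b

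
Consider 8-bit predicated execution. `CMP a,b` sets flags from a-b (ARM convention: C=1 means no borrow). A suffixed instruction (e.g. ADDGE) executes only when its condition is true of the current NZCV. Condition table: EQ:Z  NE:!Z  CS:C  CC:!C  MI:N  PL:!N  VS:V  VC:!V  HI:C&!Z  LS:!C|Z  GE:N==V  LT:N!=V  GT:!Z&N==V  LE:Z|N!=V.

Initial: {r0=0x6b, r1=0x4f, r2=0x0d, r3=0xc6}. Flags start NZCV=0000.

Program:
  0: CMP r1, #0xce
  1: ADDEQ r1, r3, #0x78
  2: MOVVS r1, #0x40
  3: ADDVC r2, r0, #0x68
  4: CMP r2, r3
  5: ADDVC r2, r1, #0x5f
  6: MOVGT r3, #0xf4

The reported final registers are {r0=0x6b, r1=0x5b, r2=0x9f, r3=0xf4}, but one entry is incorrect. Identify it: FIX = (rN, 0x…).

FIX = (r1, 0x40)

0: ✓ CMP  NZCV=1001
1: · ADDEQ
2: ✓ MOVVS  r1←0x40
3: · ADDVC
4: ✓ CMP  NZCV=0000
5: ✓ ADDVC  r2←0x9f
6: ✓ MOVGT  r3←0xf4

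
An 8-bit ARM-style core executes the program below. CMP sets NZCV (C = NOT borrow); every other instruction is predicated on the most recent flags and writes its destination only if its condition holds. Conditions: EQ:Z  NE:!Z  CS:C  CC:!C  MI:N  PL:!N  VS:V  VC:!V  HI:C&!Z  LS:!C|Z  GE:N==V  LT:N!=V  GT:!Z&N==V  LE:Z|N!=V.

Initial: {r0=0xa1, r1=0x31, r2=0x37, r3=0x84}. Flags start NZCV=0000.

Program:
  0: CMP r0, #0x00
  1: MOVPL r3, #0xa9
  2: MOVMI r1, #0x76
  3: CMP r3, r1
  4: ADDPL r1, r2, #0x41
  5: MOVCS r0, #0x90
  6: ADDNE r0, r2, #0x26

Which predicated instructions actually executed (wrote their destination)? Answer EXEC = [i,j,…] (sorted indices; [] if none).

EXEC = [2,4,5,6]

0: ✓ CMP  NZCV=1010
1: · MOVPL
2: ✓ MOVMI  r1←0x76
3: ✓ CMP  NZCV=0011
4: ✓ ADDPL  r1←0x78
5: ✓ MOVCS  r0←0x90
6: ✓ ADDNE  r0←0x5d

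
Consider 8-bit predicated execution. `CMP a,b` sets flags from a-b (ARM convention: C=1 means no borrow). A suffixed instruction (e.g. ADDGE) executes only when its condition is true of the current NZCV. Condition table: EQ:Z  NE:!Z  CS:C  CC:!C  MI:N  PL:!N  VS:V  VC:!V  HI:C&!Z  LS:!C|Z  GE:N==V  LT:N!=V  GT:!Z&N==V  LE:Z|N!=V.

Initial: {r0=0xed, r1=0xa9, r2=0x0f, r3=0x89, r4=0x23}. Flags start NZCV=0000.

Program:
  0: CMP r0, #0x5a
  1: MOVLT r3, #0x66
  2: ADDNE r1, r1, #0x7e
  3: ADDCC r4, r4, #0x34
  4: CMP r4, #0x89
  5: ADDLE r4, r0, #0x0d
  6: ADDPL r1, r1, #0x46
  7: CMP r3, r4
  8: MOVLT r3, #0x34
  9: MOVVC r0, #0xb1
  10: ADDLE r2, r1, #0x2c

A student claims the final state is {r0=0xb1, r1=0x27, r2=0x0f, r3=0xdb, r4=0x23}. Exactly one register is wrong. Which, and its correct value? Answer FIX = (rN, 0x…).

FIX = (r3, 0x66)

0: ✓ CMP  NZCV=1010
1: ✓ MOVLT  r3←0x66
2: ✓ ADDNE  r1←0x27
3: · ADDCC
4: ✓ CMP  NZCV=1001
5: · ADDLE
6: · ADDPL
7: ✓ CMP  NZCV=0010
8: · MOVLT
9: ✓ MOVVC  r0←0xb1
10: · ADDLE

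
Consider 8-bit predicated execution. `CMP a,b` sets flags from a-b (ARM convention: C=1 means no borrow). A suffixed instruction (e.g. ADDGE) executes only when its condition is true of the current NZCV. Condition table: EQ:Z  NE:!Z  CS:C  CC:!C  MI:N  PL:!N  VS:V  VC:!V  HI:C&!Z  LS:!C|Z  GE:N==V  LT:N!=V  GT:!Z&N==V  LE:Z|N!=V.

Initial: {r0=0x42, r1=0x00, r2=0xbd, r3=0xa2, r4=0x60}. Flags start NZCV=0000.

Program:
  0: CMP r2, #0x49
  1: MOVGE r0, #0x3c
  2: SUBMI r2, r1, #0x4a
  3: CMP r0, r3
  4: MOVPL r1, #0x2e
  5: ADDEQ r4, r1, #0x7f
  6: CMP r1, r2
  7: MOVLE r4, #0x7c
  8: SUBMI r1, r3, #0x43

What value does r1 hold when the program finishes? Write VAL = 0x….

VAL = 0x00

0: ✓ CMP  NZCV=0011
1: · MOVGE
2: · SUBMI
3: ✓ CMP  NZCV=1001
4: · MOVPL
5: · ADDEQ
6: ✓ CMP  NZCV=0000
7: · MOVLE
8: · SUBMI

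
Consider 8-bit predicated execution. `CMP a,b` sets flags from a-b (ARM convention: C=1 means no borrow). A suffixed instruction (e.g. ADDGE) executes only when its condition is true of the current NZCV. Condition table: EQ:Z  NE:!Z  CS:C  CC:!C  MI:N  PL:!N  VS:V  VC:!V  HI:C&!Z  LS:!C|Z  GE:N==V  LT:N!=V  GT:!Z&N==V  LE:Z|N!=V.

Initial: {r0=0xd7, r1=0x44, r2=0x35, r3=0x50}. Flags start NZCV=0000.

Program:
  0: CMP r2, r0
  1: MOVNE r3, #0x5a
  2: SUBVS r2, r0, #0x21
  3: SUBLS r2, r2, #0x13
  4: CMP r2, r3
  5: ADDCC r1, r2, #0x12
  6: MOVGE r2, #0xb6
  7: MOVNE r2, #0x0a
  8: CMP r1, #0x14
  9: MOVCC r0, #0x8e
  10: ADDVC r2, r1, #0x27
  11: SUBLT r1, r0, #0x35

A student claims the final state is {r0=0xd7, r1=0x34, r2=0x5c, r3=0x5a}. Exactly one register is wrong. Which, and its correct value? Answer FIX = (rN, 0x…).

FIX = (r2, 0x5b)

[0] flags=0000 → (cmp)
[1] flags=0000 NE?T → r3=0x5a
[2] flags=0000 VS?F → skip
[3] flags=0000 LS?T → r2=0x22
[4] flags=1000 → (cmp)
[5] flags=1000 CC?T → r1=0x34
[6] flags=1000 GE?F → skip
[7] flags=1000 NE?T → r2=0x0a
[8] flags=0010 → (cmp)
[9] flags=0010 CC?F → skip
[10] flags=0010 VC?T → r2=0x5b
[11] flags=0010 LT?F → skip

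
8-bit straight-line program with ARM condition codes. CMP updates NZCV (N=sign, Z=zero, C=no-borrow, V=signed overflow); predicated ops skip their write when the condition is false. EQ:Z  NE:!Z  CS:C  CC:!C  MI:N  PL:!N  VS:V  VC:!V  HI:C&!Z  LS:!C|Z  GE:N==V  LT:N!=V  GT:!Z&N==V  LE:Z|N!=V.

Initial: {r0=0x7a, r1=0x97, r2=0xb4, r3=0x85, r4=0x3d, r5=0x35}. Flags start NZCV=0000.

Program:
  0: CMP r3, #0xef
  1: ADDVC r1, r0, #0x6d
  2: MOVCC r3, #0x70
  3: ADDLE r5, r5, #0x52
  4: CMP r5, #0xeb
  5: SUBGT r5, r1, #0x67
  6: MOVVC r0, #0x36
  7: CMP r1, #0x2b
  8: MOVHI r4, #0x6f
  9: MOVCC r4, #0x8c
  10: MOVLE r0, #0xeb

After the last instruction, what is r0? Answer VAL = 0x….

0: ✓ CMP  NZCV=1000
1: ✓ ADDVC  r1←0xe7
2: ✓ MOVCC  r3←0x70
3: ✓ ADDLE  r5←0x87
4: ✓ CMP  NZCV=1000
5: · SUBGT
6: ✓ MOVVC  r0←0x36
7: ✓ CMP  NZCV=1010
8: ✓ MOVHI  r4←0x6f
9: · MOVCC
10: ✓ MOVLE  r0←0xeb

VAL = 0xeb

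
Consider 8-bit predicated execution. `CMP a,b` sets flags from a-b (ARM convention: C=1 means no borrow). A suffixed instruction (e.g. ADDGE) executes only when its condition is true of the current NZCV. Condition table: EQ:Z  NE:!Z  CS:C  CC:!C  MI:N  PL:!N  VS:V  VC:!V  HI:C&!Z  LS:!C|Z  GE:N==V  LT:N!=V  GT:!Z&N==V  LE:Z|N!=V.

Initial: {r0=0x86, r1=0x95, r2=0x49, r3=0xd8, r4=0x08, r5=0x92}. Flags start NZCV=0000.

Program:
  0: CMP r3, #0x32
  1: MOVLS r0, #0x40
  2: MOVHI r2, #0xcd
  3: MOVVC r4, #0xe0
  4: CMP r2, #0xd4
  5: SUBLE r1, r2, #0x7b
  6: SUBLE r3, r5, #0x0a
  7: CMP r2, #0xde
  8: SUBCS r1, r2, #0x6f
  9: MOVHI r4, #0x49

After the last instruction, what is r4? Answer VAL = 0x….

VAL = 0xe0

[0] flags=1010 → (cmp)
[1] flags=1010 LS?F → skip
[2] flags=1010 HI?T → r2=0xcd
[3] flags=1010 VC?T → r4=0xe0
[4] flags=1000 → (cmp)
[5] flags=1000 LE?T → r1=0x52
[6] flags=1000 LE?T → r3=0x88
[7] flags=1000 → (cmp)
[8] flags=1000 CS?F → skip
[9] flags=1000 HI?F → skip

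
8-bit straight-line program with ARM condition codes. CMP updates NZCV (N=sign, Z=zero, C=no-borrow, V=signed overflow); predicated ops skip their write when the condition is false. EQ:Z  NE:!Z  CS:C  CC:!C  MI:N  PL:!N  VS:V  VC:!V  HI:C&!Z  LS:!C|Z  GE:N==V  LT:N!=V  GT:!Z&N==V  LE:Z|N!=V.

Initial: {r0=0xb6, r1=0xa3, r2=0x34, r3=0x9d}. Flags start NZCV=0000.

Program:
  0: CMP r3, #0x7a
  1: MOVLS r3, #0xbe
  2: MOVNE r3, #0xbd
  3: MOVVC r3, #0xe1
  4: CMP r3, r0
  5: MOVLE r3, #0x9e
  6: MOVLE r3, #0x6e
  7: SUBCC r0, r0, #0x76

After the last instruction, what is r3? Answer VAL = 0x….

VAL = 0xbd

[0] flags=0011 → (cmp)
[1] flags=0011 LS?F → skip
[2] flags=0011 NE?T → r3=0xbd
[3] flags=0011 VC?F → skip
[4] flags=0010 → (cmp)
[5] flags=0010 LE?F → skip
[6] flags=0010 LE?F → skip
[7] flags=0010 CC?F → skip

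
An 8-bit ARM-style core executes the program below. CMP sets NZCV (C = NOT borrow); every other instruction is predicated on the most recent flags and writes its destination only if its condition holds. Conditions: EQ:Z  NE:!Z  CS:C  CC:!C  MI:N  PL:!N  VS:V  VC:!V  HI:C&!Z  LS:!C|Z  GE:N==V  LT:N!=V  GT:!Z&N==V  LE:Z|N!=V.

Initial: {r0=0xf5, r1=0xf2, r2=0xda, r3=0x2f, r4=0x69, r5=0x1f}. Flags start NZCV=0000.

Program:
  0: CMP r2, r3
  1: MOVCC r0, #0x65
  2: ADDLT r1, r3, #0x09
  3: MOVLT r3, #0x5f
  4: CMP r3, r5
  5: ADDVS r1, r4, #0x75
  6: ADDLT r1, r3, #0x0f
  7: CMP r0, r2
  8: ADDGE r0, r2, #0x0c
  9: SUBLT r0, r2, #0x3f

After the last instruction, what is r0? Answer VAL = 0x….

[0] flags=1010 → (cmp)
[1] flags=1010 CC?F → skip
[2] flags=1010 LT?T → r1=0x38
[3] flags=1010 LT?T → r3=0x5f
[4] flags=0010 → (cmp)
[5] flags=0010 VS?F → skip
[6] flags=0010 LT?F → skip
[7] flags=0010 → (cmp)
[8] flags=0010 GE?T → r0=0xe6
[9] flags=0010 LT?F → skip

VAL = 0xe6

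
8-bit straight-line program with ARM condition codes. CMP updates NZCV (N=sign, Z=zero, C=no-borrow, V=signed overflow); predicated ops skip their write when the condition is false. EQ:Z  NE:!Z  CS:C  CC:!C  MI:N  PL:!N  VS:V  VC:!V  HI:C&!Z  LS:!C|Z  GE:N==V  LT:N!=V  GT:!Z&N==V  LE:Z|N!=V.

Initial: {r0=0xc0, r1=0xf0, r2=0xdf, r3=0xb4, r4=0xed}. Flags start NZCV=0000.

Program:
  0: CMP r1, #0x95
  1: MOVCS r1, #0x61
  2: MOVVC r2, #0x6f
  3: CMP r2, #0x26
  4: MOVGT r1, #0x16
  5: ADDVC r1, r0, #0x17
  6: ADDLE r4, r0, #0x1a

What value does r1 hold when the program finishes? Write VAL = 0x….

[0] flags=0010 → (cmp)
[1] flags=0010 CS?T → r1=0x61
[2] flags=0010 VC?T → r2=0x6f
[3] flags=0010 → (cmp)
[4] flags=0010 GT?T → r1=0x16
[5] flags=0010 VC?T → r1=0xd7
[6] flags=0010 LE?F → skip

VAL = 0xd7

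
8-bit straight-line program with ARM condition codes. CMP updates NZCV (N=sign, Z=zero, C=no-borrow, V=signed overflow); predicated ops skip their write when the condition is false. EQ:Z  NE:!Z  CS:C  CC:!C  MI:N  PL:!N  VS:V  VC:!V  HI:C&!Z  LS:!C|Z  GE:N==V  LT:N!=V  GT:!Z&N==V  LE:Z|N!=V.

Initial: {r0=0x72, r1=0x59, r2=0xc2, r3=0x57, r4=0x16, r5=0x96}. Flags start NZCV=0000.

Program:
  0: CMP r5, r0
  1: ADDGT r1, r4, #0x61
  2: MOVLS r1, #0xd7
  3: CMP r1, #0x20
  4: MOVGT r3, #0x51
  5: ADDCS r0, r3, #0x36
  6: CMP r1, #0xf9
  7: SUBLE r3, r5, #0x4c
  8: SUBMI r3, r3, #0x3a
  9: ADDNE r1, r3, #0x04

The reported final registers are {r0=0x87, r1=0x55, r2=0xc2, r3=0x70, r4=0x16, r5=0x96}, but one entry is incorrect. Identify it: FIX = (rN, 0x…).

0: ✓ CMP  NZCV=0011
1: · ADDGT
2: · MOVLS
3: ✓ CMP  NZCV=0010
4: ✓ MOVGT  r3←0x51
5: ✓ ADDCS  r0←0x87
6: ✓ CMP  NZCV=0000
7: · SUBLE
8: · SUBMI
9: ✓ ADDNE  r1←0x55

FIX = (r3, 0x51)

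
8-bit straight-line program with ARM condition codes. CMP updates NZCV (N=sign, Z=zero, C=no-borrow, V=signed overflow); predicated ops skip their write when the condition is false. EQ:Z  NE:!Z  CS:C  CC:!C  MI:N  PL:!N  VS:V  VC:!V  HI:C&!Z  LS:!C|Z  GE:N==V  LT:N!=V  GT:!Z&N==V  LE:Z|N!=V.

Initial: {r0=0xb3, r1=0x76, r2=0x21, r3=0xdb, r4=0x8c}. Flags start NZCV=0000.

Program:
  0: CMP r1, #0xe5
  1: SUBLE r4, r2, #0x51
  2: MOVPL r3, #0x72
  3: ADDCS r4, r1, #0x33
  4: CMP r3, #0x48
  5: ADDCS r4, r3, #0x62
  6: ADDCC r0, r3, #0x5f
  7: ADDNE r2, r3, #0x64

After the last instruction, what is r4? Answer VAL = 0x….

0: ✓ CMP  NZCV=1001
1: · SUBLE
2: · MOVPL
3: · ADDCS
4: ✓ CMP  NZCV=1010
5: ✓ ADDCS  r4←0x3d
6: · ADDCC
7: ✓ ADDNE  r2←0x3f

VAL = 0x3d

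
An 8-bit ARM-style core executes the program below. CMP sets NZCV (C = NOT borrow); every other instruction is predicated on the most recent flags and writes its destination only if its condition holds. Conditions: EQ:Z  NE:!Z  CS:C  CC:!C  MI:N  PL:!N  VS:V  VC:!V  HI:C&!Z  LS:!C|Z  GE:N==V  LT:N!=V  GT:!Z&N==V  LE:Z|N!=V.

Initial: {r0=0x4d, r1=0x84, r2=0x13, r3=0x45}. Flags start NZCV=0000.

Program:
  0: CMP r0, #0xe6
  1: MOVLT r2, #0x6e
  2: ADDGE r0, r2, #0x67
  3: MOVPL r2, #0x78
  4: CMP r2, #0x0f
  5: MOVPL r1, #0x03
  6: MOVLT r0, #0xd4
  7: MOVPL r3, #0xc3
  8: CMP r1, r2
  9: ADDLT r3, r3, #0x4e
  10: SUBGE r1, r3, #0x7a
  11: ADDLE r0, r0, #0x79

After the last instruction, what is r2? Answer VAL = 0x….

VAL = 0x78

0: ✓ CMP  NZCV=0000
1: · MOVLT
2: ✓ ADDGE  r0←0x7a
3: ✓ MOVPL  r2←0x78
4: ✓ CMP  NZCV=0010
5: ✓ MOVPL  r1←0x03
6: · MOVLT
7: ✓ MOVPL  r3←0xc3
8: ✓ CMP  NZCV=1000
9: ✓ ADDLT  r3←0x11
10: · SUBGE
11: ✓ ADDLE  r0←0xf3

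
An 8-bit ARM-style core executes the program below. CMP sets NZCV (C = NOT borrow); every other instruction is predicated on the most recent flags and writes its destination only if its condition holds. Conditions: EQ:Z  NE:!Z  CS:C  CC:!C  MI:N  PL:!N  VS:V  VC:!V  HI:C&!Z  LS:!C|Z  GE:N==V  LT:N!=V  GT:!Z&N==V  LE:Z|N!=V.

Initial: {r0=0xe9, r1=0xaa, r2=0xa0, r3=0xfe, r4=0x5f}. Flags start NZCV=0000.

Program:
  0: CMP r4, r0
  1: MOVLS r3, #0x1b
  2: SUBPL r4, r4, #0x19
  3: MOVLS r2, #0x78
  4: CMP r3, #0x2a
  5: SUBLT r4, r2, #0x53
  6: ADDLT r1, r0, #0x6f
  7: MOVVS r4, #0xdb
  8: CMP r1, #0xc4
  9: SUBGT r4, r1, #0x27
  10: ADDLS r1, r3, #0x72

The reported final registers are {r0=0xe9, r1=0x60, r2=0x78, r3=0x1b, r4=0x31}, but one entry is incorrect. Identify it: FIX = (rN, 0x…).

0: ✓ CMP  NZCV=0000
1: ✓ MOVLS  r3←0x1b
2: ✓ SUBPL  r4←0x46
3: ✓ MOVLS  r2←0x78
4: ✓ CMP  NZCV=1000
5: ✓ SUBLT  r4←0x25
6: ✓ ADDLT  r1←0x58
7: · MOVVS
8: ✓ CMP  NZCV=1001
9: ✓ SUBGT  r4←0x31
10: ✓ ADDLS  r1←0x8d

FIX = (r1, 0x8d)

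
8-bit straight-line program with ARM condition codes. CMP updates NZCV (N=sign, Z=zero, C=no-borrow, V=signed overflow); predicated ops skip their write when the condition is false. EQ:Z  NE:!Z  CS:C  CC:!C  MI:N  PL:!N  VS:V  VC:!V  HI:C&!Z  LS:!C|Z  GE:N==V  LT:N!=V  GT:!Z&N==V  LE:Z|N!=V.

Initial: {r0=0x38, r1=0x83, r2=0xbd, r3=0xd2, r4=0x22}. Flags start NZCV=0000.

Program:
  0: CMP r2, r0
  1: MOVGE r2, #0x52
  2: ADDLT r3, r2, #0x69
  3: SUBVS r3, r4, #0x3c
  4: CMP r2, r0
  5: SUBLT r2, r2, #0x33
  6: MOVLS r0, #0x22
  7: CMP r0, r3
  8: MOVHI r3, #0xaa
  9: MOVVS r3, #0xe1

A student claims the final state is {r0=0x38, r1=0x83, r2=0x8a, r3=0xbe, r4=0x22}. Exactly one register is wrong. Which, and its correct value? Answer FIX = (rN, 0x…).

FIX = (r3, 0xaa)

[0] flags=1010 → (cmp)
[1] flags=1010 GE?F → skip
[2] flags=1010 LT?T → r3=0x26
[3] flags=1010 VS?F → skip
[4] flags=1010 → (cmp)
[5] flags=1010 LT?T → r2=0x8a
[6] flags=1010 LS?F → skip
[7] flags=0010 → (cmp)
[8] flags=0010 HI?T → r3=0xaa
[9] flags=0010 VS?F → skip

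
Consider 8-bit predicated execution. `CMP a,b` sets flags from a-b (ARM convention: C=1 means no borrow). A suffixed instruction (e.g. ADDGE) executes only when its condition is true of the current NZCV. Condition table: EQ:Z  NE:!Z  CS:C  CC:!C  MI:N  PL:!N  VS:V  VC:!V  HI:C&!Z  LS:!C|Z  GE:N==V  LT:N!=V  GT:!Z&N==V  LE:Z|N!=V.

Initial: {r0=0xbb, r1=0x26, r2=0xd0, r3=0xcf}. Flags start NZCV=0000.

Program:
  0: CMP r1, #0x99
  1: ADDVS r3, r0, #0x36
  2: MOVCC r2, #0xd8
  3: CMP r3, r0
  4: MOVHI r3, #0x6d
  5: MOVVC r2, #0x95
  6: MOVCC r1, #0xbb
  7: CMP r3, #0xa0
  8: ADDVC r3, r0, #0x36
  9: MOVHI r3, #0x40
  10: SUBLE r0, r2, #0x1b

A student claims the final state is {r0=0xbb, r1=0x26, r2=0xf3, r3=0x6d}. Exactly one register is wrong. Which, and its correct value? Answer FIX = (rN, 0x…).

[0] flags=1001 → (cmp)
[1] flags=1001 VS?T → r3=0xf1
[2] flags=1001 CC?T → r2=0xd8
[3] flags=0010 → (cmp)
[4] flags=0010 HI?T → r3=0x6d
[5] flags=0010 VC?T → r2=0x95
[6] flags=0010 CC?F → skip
[7] flags=1001 → (cmp)
[8] flags=1001 VC?F → skip
[9] flags=1001 HI?F → skip
[10] flags=1001 LE?F → skip

FIX = (r2, 0x95)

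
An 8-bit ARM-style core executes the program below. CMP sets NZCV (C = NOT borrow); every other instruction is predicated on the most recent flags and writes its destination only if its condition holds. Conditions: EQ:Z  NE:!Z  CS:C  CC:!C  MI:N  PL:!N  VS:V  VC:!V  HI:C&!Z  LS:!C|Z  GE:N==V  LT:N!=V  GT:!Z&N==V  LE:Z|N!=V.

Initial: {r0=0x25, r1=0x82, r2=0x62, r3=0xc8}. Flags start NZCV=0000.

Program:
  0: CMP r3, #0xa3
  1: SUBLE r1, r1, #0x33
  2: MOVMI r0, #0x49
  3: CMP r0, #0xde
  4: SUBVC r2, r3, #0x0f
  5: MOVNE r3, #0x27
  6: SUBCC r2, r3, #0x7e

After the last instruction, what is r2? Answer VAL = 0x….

VAL = 0xa9

0: ✓ CMP  NZCV=0010
1: · SUBLE
2: · MOVMI
3: ✓ CMP  NZCV=0000
4: ✓ SUBVC  r2←0xb9
5: ✓ MOVNE  r3←0x27
6: ✓ SUBCC  r2←0xa9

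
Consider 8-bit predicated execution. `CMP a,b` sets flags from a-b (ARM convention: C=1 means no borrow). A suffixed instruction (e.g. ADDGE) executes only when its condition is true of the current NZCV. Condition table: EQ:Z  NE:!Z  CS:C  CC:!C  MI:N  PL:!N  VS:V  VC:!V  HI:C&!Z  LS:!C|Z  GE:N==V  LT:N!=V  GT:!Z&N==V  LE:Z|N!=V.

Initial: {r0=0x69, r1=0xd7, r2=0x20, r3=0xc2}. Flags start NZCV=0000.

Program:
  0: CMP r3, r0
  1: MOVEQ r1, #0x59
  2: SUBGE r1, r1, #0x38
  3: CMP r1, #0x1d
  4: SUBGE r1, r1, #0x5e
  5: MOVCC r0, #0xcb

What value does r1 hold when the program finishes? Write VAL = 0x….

[0] flags=0011 → (cmp)
[1] flags=0011 EQ?F → skip
[2] flags=0011 GE?F → skip
[3] flags=1010 → (cmp)
[4] flags=1010 GE?F → skip
[5] flags=1010 CC?F → skip

VAL = 0xd7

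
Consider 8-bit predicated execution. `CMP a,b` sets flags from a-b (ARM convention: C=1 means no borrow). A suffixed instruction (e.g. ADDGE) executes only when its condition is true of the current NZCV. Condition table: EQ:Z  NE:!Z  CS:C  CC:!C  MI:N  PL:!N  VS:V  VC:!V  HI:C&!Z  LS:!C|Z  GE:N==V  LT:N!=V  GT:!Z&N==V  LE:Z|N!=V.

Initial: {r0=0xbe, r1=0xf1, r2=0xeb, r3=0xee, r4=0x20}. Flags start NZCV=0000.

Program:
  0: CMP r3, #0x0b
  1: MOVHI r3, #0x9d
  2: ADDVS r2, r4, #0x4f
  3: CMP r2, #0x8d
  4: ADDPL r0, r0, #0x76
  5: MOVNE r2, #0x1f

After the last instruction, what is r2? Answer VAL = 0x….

VAL = 0x1f

0: ✓ CMP  NZCV=1010
1: ✓ MOVHI  r3←0x9d
2: · ADDVS
3: ✓ CMP  NZCV=0010
4: ✓ ADDPL  r0←0x34
5: ✓ MOVNE  r2←0x1f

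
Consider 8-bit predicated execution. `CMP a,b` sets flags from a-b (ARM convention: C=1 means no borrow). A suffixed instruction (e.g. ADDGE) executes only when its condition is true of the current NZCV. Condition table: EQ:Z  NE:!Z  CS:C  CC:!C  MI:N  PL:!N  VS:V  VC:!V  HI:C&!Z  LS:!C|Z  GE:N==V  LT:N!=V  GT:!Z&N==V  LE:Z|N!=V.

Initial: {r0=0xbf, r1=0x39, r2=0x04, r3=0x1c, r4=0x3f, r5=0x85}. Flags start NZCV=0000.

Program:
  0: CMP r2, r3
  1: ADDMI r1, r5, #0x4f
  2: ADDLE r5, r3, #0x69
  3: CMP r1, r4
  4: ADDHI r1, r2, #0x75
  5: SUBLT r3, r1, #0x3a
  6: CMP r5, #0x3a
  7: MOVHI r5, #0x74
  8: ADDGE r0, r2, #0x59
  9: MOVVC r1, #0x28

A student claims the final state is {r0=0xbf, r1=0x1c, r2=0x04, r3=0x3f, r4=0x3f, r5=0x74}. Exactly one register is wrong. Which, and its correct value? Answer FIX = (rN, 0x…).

FIX = (r1, 0x79)

[0] flags=1000 → (cmp)
[1] flags=1000 MI?T → r1=0xd4
[2] flags=1000 LE?T → r5=0x85
[3] flags=1010 → (cmp)
[4] flags=1010 HI?T → r1=0x79
[5] flags=1010 LT?T → r3=0x3f
[6] flags=0011 → (cmp)
[7] flags=0011 HI?T → r5=0x74
[8] flags=0011 GE?F → skip
[9] flags=0011 VC?F → skip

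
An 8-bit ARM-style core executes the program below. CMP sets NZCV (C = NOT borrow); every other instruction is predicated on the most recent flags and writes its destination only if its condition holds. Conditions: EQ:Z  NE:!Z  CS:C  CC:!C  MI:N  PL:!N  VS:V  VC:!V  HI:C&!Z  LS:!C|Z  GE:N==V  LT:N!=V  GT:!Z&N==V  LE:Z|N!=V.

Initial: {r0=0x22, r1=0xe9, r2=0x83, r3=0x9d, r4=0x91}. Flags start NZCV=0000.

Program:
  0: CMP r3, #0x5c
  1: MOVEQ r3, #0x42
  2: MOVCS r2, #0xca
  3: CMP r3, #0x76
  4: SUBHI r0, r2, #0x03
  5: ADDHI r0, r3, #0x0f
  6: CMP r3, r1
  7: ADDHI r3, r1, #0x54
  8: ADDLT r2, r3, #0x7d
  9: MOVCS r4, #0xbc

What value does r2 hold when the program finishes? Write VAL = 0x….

VAL = 0x1a

0: ✓ CMP  NZCV=0011
1: · MOVEQ
2: ✓ MOVCS  r2←0xca
3: ✓ CMP  NZCV=0011
4: ✓ SUBHI  r0←0xc7
5: ✓ ADDHI  r0←0xac
6: ✓ CMP  NZCV=1000
7: · ADDHI
8: ✓ ADDLT  r2←0x1a
9: · MOVCS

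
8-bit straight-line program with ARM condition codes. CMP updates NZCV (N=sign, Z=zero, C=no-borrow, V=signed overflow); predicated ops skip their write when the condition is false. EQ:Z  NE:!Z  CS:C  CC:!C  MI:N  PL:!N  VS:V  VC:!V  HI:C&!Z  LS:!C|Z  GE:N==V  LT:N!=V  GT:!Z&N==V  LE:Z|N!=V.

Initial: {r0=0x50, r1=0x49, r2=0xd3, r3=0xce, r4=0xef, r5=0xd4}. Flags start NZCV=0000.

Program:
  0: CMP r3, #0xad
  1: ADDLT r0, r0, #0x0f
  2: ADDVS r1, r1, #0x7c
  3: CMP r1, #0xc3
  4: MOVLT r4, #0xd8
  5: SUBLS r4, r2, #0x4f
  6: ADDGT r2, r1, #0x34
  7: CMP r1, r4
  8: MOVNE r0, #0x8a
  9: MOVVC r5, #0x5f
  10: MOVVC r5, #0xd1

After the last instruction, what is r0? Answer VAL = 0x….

[0] flags=0010 → (cmp)
[1] flags=0010 LT?F → skip
[2] flags=0010 VS?F → skip
[3] flags=1001 → (cmp)
[4] flags=1001 LT?F → skip
[5] flags=1001 LS?T → r4=0x84
[6] flags=1001 GT?T → r2=0x7d
[7] flags=1001 → (cmp)
[8] flags=1001 NE?T → r0=0x8a
[9] flags=1001 VC?F → skip
[10] flags=1001 VC?F → skip

VAL = 0x8a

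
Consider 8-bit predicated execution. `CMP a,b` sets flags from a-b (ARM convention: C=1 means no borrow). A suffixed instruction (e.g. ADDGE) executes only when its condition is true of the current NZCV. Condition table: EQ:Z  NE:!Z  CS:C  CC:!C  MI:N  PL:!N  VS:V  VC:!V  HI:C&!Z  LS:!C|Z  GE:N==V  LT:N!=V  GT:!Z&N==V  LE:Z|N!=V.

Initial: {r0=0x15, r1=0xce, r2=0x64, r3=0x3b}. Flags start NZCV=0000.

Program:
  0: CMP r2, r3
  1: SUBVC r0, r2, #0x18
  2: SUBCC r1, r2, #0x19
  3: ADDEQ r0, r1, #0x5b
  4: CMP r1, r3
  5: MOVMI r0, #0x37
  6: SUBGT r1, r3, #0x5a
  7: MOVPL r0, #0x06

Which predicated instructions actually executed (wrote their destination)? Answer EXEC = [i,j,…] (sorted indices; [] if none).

EXEC = [1,5]

[0] flags=0010 → (cmp)
[1] flags=0010 VC?T → r0=0x4c
[2] flags=0010 CC?F → skip
[3] flags=0010 EQ?F → skip
[4] flags=1010 → (cmp)
[5] flags=1010 MI?T → r0=0x37
[6] flags=1010 GT?F → skip
[7] flags=1010 PL?F → skip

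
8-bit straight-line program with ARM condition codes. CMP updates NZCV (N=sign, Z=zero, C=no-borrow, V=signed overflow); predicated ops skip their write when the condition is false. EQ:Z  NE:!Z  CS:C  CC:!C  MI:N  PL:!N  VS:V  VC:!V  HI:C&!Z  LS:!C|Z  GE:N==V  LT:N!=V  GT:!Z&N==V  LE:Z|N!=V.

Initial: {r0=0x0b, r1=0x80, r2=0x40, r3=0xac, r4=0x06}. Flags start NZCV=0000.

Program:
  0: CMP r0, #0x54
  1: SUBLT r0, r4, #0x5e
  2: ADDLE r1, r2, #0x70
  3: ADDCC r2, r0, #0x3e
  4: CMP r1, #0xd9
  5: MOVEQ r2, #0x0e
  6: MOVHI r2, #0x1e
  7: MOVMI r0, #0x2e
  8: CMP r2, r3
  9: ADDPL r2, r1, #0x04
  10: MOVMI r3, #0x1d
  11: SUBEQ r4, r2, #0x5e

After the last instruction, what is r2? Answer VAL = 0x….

VAL = 0xb4

0: ✓ CMP  NZCV=1000
1: ✓ SUBLT  r0←0xa8
2: ✓ ADDLE  r1←0xb0
3: ✓ ADDCC  r2←0xe6
4: ✓ CMP  NZCV=1000
5: · MOVEQ
6: · MOVHI
7: ✓ MOVMI  r0←0x2e
8: ✓ CMP  NZCV=0010
9: ✓ ADDPL  r2←0xb4
10: · MOVMI
11: · SUBEQ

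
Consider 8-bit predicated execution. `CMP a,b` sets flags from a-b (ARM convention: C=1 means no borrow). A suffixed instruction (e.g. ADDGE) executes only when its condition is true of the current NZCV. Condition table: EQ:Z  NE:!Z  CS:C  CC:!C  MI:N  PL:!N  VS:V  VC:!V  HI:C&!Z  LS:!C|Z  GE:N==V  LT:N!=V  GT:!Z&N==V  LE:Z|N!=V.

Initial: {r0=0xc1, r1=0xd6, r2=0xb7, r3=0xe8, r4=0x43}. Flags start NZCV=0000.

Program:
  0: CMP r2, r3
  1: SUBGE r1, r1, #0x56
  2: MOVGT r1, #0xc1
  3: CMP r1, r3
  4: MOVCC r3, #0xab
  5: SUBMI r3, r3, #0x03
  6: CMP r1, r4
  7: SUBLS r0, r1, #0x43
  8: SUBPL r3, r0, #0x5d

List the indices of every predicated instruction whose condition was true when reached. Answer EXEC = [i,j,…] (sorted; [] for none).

EXEC = [4,5]

0: ✓ CMP  NZCV=1000
1: · SUBGE
2: · MOVGT
3: ✓ CMP  NZCV=1000
4: ✓ MOVCC  r3←0xab
5: ✓ SUBMI  r3←0xa8
6: ✓ CMP  NZCV=1010
7: · SUBLS
8: · SUBPL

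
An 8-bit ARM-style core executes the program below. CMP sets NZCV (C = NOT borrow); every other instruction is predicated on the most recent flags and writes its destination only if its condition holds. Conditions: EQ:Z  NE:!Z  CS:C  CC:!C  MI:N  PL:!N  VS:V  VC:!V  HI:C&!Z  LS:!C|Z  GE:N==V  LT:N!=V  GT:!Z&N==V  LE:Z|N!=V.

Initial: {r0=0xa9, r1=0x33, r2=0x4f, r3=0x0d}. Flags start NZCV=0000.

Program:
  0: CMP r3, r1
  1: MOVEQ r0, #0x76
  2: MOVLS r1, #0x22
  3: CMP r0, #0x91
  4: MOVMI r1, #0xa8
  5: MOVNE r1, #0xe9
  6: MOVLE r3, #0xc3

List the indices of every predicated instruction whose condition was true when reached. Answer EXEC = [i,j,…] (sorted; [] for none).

EXEC = [2,5]

[0] flags=1000 → (cmp)
[1] flags=1000 EQ?F → skip
[2] flags=1000 LS?T → r1=0x22
[3] flags=0010 → (cmp)
[4] flags=0010 MI?F → skip
[5] flags=0010 NE?T → r1=0xe9
[6] flags=0010 LE?F → skip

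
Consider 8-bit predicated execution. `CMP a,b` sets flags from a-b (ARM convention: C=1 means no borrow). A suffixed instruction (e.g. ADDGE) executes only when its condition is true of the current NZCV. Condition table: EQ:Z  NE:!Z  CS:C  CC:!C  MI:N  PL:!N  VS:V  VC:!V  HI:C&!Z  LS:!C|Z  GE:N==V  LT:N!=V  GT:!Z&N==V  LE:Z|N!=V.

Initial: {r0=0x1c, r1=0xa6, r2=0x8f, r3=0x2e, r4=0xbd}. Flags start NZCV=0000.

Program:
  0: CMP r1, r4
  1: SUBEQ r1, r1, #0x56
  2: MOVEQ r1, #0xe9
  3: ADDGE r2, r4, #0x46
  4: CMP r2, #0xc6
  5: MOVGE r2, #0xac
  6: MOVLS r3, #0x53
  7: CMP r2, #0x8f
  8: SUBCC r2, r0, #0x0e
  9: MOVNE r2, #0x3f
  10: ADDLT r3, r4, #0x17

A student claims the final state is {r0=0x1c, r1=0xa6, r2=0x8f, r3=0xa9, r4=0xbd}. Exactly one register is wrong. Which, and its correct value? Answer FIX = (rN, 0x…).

FIX = (r3, 0x53)

0: ✓ CMP  NZCV=1000
1: · SUBEQ
2: · MOVEQ
3: · ADDGE
4: ✓ CMP  NZCV=1000
5: · MOVGE
6: ✓ MOVLS  r3←0x53
7: ✓ CMP  NZCV=0110
8: · SUBCC
9: · MOVNE
10: · ADDLT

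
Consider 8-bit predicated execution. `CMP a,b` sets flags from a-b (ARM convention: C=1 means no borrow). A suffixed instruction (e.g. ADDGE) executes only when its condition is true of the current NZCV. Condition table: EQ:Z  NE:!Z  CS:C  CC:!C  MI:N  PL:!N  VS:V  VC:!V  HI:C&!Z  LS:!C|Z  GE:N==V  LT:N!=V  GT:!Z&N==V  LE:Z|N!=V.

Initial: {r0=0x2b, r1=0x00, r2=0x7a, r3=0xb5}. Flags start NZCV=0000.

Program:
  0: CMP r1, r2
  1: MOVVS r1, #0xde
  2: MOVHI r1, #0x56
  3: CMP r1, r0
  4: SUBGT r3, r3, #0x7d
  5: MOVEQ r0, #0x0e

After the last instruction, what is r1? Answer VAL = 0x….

[0] flags=1000 → (cmp)
[1] flags=1000 VS?F → skip
[2] flags=1000 HI?F → skip
[3] flags=1000 → (cmp)
[4] flags=1000 GT?F → skip
[5] flags=1000 EQ?F → skip

VAL = 0x00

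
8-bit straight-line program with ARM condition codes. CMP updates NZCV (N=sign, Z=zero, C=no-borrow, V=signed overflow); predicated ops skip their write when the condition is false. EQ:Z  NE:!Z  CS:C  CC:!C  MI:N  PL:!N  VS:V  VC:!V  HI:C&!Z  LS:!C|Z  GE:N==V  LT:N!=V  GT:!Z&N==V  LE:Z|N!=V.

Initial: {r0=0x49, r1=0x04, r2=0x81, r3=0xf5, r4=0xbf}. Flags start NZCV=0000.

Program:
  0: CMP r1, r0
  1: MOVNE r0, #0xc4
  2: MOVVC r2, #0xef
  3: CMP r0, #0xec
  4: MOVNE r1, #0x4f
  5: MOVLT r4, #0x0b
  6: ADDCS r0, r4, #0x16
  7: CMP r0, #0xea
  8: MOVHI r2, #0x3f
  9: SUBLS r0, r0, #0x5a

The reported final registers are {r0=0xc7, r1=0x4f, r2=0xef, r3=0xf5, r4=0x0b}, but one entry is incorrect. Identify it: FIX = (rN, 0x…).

FIX = (r0, 0x6a)

0: ✓ CMP  NZCV=1000
1: ✓ MOVNE  r0←0xc4
2: ✓ MOVVC  r2←0xef
3: ✓ CMP  NZCV=1000
4: ✓ MOVNE  r1←0x4f
5: ✓ MOVLT  r4←0x0b
6: · ADDCS
7: ✓ CMP  NZCV=1000
8: · MOVHI
9: ✓ SUBLS  r0←0x6a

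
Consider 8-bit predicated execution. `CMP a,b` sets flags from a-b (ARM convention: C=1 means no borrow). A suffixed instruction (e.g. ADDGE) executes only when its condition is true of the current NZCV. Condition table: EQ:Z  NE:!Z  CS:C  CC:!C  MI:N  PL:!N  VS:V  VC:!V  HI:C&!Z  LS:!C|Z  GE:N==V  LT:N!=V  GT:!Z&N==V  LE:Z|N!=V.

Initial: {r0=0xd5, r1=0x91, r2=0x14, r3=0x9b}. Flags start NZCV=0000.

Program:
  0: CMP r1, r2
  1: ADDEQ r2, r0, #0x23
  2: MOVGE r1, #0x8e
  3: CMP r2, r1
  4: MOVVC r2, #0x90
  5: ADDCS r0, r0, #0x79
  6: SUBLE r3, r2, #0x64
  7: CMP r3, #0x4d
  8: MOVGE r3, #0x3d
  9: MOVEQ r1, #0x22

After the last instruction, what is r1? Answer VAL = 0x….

0: ✓ CMP  NZCV=0011
1: · ADDEQ
2: · MOVGE
3: ✓ CMP  NZCV=1001
4: · MOVVC
5: · ADDCS
6: · SUBLE
7: ✓ CMP  NZCV=0011
8: · MOVGE
9: · MOVEQ

VAL = 0x91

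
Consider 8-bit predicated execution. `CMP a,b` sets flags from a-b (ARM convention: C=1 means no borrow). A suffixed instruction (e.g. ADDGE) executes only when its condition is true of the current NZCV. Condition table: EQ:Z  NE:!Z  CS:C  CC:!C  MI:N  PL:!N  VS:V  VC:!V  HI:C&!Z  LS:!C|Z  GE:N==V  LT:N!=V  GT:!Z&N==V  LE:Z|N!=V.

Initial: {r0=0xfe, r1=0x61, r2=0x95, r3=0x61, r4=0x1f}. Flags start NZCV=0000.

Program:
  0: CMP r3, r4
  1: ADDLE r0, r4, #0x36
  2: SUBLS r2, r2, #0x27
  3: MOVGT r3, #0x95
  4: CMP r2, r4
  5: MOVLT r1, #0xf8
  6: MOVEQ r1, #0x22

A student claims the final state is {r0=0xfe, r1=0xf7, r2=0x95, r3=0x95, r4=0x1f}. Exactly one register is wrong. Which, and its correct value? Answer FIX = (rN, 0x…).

[0] flags=0010 → (cmp)
[1] flags=0010 LE?F → skip
[2] flags=0010 LS?F → skip
[3] flags=0010 GT?T → r3=0x95
[4] flags=0011 → (cmp)
[5] flags=0011 LT?T → r1=0xf8
[6] flags=0011 EQ?F → skip

FIX = (r1, 0xf8)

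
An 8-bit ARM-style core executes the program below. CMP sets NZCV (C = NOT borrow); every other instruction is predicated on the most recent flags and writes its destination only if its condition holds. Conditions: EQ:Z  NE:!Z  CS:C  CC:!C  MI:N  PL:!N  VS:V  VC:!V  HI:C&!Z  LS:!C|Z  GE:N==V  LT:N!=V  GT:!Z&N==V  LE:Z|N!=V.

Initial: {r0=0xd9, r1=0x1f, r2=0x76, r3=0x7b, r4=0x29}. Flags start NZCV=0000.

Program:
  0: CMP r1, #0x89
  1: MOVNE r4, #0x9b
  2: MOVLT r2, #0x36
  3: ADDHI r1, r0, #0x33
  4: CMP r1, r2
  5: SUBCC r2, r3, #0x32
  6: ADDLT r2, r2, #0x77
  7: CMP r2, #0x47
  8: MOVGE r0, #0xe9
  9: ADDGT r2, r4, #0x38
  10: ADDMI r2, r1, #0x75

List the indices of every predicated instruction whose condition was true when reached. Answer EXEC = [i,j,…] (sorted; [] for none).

0: ✓ CMP  NZCV=1001
1: ✓ MOVNE  r4←0x9b
2: · MOVLT
3: · ADDHI
4: ✓ CMP  NZCV=1000
5: ✓ SUBCC  r2←0x49
6: ✓ ADDLT  r2←0xc0
7: ✓ CMP  NZCV=0011
8: · MOVGE
9: · ADDGT
10: · ADDMI

EXEC = [1,5,6]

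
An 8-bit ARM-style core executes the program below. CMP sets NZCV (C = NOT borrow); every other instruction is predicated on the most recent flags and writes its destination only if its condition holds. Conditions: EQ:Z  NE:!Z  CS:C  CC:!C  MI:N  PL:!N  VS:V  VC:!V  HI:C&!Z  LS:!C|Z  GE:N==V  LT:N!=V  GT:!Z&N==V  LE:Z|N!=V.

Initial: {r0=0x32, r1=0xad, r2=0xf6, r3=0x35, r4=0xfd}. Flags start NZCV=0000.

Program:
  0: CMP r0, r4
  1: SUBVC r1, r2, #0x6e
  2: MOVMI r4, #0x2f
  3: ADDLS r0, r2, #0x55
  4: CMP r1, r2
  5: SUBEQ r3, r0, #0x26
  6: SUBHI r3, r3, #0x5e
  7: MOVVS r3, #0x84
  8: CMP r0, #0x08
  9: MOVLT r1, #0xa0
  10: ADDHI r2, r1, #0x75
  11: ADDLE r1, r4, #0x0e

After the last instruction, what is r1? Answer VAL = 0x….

[0] flags=0000 → (cmp)
[1] flags=0000 VC?T → r1=0x88
[2] flags=0000 MI?F → skip
[3] flags=0000 LS?T → r0=0x4b
[4] flags=1000 → (cmp)
[5] flags=1000 EQ?F → skip
[6] flags=1000 HI?F → skip
[7] flags=1000 VS?F → skip
[8] flags=0010 → (cmp)
[9] flags=0010 LT?F → skip
[10] flags=0010 HI?T → r2=0xfd
[11] flags=0010 LE?F → skip

VAL = 0x88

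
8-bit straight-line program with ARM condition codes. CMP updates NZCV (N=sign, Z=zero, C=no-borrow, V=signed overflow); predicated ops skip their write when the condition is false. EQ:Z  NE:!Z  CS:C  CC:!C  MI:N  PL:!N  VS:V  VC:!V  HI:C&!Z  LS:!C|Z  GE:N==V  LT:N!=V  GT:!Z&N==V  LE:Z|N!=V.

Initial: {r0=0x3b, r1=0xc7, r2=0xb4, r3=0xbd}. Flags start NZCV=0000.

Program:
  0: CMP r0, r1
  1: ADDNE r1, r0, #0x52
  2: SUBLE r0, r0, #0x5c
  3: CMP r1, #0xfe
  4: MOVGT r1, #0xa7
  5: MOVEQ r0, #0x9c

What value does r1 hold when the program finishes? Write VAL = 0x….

VAL = 0x8d

[0] flags=0000 → (cmp)
[1] flags=0000 NE?T → r1=0x8d
[2] flags=0000 LE?F → skip
[3] flags=1000 → (cmp)
[4] flags=1000 GT?F → skip
[5] flags=1000 EQ?F → skip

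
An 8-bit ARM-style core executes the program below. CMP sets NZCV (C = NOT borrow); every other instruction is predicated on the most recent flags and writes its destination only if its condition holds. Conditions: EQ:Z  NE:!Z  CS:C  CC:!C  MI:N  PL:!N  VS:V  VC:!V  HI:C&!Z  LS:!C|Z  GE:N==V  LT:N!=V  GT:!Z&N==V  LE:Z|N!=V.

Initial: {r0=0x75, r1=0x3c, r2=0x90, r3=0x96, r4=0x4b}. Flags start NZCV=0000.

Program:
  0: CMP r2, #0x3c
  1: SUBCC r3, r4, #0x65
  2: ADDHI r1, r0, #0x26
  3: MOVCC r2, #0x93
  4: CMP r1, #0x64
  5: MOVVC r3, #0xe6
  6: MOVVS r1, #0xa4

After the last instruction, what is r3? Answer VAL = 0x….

0: ✓ CMP  NZCV=0011
1: · SUBCC
2: ✓ ADDHI  r1←0x9b
3: · MOVCC
4: ✓ CMP  NZCV=0011
5: · MOVVC
6: ✓ MOVVS  r1←0xa4

VAL = 0x96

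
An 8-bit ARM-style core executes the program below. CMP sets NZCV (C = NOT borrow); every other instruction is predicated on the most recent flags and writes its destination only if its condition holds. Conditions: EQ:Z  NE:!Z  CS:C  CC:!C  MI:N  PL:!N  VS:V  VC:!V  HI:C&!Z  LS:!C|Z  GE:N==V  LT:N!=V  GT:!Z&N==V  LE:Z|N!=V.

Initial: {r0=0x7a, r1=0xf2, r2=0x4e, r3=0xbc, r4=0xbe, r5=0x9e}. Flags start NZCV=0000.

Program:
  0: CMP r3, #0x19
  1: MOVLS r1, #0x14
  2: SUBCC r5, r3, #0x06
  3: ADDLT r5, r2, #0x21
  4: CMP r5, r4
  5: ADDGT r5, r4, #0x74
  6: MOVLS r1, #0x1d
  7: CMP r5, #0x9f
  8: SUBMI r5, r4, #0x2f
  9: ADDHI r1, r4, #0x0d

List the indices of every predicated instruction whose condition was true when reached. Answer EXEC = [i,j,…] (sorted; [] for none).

0: ✓ CMP  NZCV=1010
1: · MOVLS
2: · SUBCC
3: ✓ ADDLT  r5←0x6f
4: ✓ CMP  NZCV=1001
5: ✓ ADDGT  r5←0x32
6: ✓ MOVLS  r1←0x1d
7: ✓ CMP  NZCV=1001
8: ✓ SUBMI  r5←0x8f
9: · ADDHI

EXEC = [3,5,6,8]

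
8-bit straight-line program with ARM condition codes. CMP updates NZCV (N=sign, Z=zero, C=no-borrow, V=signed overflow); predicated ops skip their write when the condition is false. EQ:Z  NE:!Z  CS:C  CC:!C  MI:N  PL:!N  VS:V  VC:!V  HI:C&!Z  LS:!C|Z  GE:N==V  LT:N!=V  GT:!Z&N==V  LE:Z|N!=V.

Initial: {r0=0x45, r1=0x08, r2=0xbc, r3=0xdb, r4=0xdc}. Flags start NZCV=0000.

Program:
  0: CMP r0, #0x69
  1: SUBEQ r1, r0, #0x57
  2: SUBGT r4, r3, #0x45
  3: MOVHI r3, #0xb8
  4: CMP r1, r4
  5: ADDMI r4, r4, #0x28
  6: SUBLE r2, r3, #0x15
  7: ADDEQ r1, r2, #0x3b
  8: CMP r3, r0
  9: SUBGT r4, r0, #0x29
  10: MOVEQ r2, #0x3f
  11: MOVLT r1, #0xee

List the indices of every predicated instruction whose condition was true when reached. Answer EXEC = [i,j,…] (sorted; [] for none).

EXEC = [11]

0: ✓ CMP  NZCV=1000
1: · SUBEQ
2: · SUBGT
3: · MOVHI
4: ✓ CMP  NZCV=0000
5: · ADDMI
6: · SUBLE
7: · ADDEQ
8: ✓ CMP  NZCV=1010
9: · SUBGT
10: · MOVEQ
11: ✓ MOVLT  r1←0xee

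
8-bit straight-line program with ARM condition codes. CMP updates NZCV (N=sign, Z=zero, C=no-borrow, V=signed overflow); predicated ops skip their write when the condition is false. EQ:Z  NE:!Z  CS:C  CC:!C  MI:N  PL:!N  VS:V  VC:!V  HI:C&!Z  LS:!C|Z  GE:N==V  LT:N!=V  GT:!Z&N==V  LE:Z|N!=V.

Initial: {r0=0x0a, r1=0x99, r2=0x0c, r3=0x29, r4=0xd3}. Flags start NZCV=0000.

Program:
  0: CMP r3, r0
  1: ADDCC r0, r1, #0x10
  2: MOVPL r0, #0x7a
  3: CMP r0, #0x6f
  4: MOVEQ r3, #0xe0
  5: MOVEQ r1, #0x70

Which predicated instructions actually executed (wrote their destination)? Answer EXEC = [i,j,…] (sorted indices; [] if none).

[0] flags=0010 → (cmp)
[1] flags=0010 CC?F → skip
[2] flags=0010 PL?T → r0=0x7a
[3] flags=0010 → (cmp)
[4] flags=0010 EQ?F → skip
[5] flags=0010 EQ?F → skip

EXEC = [2]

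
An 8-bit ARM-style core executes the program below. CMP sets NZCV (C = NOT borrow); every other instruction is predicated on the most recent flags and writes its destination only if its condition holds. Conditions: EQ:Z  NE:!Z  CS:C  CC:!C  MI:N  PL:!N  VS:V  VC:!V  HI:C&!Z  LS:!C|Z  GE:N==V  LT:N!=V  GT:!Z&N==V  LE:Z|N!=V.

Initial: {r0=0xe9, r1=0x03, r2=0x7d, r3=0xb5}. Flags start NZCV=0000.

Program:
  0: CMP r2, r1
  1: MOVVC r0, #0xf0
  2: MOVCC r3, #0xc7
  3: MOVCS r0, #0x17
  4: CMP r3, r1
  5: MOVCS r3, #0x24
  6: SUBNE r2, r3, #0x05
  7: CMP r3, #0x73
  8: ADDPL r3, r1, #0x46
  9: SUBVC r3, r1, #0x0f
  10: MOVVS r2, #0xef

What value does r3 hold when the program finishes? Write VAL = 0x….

VAL = 0xf4

[0] flags=0010 → (cmp)
[1] flags=0010 VC?T → r0=0xf0
[2] flags=0010 CC?F → skip
[3] flags=0010 CS?T → r0=0x17
[4] flags=1010 → (cmp)
[5] flags=1010 CS?T → r3=0x24
[6] flags=1010 NE?T → r2=0x1f
[7] flags=1000 → (cmp)
[8] flags=1000 PL?F → skip
[9] flags=1000 VC?T → r3=0xf4
[10] flags=1000 VS?F → skip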